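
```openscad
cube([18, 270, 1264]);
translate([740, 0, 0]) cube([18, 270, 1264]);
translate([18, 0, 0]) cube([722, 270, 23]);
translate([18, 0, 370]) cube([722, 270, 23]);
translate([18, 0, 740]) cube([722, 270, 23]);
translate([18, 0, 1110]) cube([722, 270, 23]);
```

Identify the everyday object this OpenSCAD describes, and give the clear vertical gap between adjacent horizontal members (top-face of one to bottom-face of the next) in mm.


A bookshelf. The clear shelf gap is 347 mm.

Two tall side panels with 4 horizontal boards between them — a bookshelf. The first two shelf undersides are at z = 0 and z = 370; with shelf thickness 23, the clear gap is 370 − 0 − 23 = 347 mm.


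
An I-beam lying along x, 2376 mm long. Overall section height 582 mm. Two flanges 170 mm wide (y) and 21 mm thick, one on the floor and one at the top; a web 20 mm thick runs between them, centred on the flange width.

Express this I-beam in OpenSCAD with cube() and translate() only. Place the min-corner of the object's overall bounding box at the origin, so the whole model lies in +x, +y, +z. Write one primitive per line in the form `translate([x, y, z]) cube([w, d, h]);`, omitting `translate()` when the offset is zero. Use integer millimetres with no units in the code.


cube([2376, 170, 21]);
translate([0, 75, 21]) cube([2376, 20, 540]);
translate([0, 0, 561]) cube([2376, 170, 21]);


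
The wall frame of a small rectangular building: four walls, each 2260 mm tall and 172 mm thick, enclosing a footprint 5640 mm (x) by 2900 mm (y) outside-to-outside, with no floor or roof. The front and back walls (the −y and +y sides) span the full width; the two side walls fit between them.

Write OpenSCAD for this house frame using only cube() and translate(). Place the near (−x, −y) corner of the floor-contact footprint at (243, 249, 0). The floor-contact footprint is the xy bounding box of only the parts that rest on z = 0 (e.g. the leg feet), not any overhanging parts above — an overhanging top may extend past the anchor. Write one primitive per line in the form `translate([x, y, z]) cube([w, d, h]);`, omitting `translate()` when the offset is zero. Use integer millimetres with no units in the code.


translate([243, 249, 0]) cube([5640, 172, 2260]);
translate([243, 2977, 0]) cube([5640, 172, 2260]);
translate([243, 421, 0]) cube([172, 2556, 2260]);
translate([5711, 421, 0]) cube([172, 2556, 2260]);


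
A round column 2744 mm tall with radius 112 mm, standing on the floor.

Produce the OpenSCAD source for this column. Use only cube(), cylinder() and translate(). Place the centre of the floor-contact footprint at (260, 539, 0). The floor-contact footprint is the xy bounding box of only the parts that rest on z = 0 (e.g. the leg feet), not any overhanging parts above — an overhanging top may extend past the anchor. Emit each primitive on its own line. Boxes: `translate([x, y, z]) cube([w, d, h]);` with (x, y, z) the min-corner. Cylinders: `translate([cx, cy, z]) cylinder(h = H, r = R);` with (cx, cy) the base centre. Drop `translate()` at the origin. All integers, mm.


translate([260, 539, 0]) cylinder(h = 2744, r = 112);


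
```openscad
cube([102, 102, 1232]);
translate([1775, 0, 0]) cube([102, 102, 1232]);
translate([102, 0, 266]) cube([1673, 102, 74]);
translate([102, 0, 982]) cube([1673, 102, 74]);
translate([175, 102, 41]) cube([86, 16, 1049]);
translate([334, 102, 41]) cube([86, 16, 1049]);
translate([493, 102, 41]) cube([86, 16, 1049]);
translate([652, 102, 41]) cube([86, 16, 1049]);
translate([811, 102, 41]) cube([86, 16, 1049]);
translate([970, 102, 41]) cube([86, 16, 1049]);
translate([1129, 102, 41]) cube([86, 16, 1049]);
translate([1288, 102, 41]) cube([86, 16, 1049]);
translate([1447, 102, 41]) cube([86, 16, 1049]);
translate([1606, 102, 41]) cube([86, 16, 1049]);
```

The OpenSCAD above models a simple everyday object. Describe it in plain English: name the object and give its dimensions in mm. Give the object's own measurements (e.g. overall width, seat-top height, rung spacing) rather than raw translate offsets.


A fence section. Two 102×102 mm posts, 1232 mm tall, stand on the floor with a clear span of 1673 mm between their inner faces. Two horizontal rails of 102×74 mm section span the gap between the posts with their undersides at z = 266 mm and z = 982 mm, flush with the posts' −y face. 10 pickets, each 86 mm wide, 16 mm thick and 1049 mm tall, are fixed to the +y face of the rails with their bottoms at z = 41 mm, spaced across the span with a 73 mm gap after the −x post and between neighbouring pickets, with 83 mm left before the +x post.


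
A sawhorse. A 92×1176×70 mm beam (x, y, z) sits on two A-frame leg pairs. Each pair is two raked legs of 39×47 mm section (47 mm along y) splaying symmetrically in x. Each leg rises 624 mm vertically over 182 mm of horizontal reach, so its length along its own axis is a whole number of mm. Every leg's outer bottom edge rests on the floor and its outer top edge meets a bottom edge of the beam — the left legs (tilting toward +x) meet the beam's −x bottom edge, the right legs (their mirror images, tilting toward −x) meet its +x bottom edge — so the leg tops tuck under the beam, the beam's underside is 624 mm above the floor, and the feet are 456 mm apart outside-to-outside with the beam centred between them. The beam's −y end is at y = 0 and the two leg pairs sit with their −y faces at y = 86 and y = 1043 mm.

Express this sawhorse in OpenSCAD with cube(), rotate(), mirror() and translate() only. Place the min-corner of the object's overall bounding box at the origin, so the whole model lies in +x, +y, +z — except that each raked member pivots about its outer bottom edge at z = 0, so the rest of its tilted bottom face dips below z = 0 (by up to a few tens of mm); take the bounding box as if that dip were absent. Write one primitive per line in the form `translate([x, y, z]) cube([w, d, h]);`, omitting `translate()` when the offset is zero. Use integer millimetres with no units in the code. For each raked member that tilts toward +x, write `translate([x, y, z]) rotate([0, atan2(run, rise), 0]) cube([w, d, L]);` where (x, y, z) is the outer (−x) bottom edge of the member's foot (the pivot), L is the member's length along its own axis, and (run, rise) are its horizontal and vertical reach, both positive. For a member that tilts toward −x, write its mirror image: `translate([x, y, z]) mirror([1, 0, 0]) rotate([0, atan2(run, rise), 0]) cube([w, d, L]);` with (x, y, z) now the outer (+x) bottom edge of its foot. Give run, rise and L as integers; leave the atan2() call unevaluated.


translate([182, 0, 624]) cube([92, 1176, 70]);
translate([0, 86, 0]) rotate([0, atan2(182, 624), 0]) cube([39, 47, 650]);
translate([456, 86, 0]) mirror([1, 0, 0]) rotate([0, atan2(182, 624), 0]) cube([39, 47, 650]);
translate([0, 1043, 0]) rotate([0, atan2(182, 624), 0]) cube([39, 47, 650]);
translate([456, 1043, 0]) mirror([1, 0, 0]) rotate([0, atan2(182, 624), 0]) cube([39, 47, 650]);


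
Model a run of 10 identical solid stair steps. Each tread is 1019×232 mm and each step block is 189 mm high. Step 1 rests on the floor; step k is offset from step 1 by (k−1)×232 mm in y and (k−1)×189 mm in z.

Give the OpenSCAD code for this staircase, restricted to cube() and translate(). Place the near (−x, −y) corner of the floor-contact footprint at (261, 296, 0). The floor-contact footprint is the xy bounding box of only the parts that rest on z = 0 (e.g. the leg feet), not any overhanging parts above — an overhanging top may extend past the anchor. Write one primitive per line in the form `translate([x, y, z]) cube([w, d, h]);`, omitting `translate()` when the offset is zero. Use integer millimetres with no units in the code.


translate([261, 296, 0]) cube([1019, 232, 189]);
translate([261, 528, 189]) cube([1019, 232, 189]);
translate([261, 760, 378]) cube([1019, 232, 189]);
translate([261, 992, 567]) cube([1019, 232, 189]);
translate([261, 1224, 756]) cube([1019, 232, 189]);
translate([261, 1456, 945]) cube([1019, 232, 189]);
translate([261, 1688, 1134]) cube([1019, 232, 189]);
translate([261, 1920, 1323]) cube([1019, 232, 189]);
translate([261, 2152, 1512]) cube([1019, 232, 189]);
translate([261, 2384, 1701]) cube([1019, 232, 189]);


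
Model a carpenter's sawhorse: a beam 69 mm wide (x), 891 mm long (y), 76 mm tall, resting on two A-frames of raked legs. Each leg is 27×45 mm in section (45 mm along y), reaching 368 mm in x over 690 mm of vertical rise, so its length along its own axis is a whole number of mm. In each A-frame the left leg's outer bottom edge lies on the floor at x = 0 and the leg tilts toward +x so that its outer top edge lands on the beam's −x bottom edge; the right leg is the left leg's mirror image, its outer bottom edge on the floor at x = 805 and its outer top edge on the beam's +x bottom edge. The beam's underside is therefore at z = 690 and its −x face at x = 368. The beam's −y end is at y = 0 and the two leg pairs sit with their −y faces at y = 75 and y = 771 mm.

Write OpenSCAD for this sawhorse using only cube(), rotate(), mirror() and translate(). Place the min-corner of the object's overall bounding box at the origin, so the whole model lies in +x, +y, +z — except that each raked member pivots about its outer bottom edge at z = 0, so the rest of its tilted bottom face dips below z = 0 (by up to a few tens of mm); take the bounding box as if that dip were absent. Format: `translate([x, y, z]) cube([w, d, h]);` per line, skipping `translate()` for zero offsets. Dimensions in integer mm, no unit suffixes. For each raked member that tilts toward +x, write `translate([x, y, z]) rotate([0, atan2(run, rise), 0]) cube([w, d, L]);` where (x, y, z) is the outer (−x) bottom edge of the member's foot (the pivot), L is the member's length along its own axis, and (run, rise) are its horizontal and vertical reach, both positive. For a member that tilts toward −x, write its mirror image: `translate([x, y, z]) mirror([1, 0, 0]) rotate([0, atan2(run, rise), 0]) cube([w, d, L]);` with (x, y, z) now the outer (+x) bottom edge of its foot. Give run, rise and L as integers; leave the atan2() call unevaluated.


translate([368, 0, 690]) cube([69, 891, 76]);
translate([0, 75, 0]) rotate([0, atan2(368, 690), 0]) cube([27, 45, 782]);
translate([805, 75, 0]) mirror([1, 0, 0]) rotate([0, atan2(368, 690), 0]) cube([27, 45, 782]);
translate([0, 771, 0]) rotate([0, atan2(368, 690), 0]) cube([27, 45, 782]);
translate([805, 771, 0]) mirror([1, 0, 0]) rotate([0, atan2(368, 690), 0]) cube([27, 45, 782]);


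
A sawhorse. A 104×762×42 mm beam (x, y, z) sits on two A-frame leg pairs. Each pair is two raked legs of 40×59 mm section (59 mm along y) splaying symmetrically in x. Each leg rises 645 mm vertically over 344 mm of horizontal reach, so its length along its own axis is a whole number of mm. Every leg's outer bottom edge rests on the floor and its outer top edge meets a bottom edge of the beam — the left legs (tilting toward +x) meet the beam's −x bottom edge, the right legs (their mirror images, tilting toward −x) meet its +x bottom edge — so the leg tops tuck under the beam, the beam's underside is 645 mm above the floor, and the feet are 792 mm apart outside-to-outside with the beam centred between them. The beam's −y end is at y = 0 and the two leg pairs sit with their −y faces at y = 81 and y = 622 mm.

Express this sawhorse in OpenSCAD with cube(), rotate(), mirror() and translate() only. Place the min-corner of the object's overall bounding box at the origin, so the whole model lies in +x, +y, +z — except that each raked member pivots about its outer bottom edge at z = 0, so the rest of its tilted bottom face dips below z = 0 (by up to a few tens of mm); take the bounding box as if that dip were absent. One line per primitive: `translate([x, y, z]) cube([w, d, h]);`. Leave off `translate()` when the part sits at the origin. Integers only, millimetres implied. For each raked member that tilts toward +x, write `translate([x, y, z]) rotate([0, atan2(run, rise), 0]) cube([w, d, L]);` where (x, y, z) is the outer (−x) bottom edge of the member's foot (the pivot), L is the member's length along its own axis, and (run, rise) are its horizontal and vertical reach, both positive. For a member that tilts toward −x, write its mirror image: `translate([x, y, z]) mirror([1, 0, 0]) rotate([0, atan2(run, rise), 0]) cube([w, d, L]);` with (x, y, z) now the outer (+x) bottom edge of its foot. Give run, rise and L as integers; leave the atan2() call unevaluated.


// leg length = √(344² + 645²) = 731
// right-leg outer foot x = 2·344 + 104 = 792
// beam min-corner = (344, 0, 645)
translate([344, 0, 645]) cube([104, 762, 42]);
translate([0, 81, 0]) rotate([0, atan2(344, 645), 0]) cube([40, 59, 731]);
translate([792, 81, 0]) mirror([1, 0, 0]) rotate([0, atan2(344, 645), 0]) cube([40, 59, 731]);
translate([0, 622, 0]) rotate([0, atan2(344, 645), 0]) cube([40, 59, 731]);
translate([792, 622, 0]) mirror([1, 0, 0]) rotate([0, atan2(344, 645), 0]) cube([40, 59, 731]);


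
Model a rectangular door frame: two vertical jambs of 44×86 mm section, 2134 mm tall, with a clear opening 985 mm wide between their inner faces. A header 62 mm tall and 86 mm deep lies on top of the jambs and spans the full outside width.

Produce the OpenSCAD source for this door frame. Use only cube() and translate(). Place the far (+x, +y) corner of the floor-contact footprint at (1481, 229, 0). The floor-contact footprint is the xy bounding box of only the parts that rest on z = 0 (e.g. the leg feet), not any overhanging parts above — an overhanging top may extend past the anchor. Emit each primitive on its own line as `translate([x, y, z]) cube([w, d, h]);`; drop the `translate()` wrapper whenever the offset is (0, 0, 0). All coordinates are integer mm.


translate([408, 143, 0]) cube([44, 86, 2134]);
translate([1437, 143, 0]) cube([44, 86, 2134]);
translate([408, 143, 2134]) cube([1073, 86, 62]);


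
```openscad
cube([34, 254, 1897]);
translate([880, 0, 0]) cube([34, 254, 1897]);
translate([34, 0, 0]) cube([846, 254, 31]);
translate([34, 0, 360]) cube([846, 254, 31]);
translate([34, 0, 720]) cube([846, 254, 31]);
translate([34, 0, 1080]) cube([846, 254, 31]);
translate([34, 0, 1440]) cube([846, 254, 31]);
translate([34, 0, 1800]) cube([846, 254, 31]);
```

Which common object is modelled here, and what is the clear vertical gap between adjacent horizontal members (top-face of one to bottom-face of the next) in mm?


A bookshelf. The clear shelf gap is 329 mm.

Two tall side panels with 6 horizontal boards between them — a bookshelf. The first two shelf undersides are at z = 0 and z = 360; with shelf thickness 31, the clear gap is 360 − 0 − 31 = 329 mm.


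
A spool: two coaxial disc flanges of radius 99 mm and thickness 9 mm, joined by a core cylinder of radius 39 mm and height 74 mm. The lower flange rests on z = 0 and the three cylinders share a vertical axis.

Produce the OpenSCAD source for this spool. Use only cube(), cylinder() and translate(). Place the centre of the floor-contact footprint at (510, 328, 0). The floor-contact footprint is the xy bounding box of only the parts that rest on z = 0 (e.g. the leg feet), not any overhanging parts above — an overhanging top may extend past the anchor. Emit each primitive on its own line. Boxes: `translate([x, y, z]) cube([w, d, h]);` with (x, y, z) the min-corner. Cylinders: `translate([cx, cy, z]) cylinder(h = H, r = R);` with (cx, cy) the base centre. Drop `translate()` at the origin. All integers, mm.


translate([510, 328, 0]) cylinder(h = 9, r = 99);
translate([510, 328, 9]) cylinder(h = 74, r = 39);
translate([510, 328, 83]) cylinder(h = 9, r = 99);


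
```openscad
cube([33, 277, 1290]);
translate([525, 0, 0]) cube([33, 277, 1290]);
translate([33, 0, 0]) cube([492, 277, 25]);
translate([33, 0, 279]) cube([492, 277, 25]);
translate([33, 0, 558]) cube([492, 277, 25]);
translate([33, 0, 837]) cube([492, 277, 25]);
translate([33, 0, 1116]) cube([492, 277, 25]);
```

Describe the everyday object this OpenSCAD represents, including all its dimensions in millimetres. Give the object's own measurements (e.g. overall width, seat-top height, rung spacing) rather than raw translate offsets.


An open bookshelf. Two side panels, each 33 mm thick, 277 mm deep and 1290 mm tall, stand 558 mm apart (outside-to-outside). Between them sit 5 shelves, each 25 mm thick and 277 mm deep, spanning the full gap between the sides. The bottom shelf rests on the floor (its underside at z = 0) and the clear gap between one shelf's top and the next shelf's underside is 254 mm.


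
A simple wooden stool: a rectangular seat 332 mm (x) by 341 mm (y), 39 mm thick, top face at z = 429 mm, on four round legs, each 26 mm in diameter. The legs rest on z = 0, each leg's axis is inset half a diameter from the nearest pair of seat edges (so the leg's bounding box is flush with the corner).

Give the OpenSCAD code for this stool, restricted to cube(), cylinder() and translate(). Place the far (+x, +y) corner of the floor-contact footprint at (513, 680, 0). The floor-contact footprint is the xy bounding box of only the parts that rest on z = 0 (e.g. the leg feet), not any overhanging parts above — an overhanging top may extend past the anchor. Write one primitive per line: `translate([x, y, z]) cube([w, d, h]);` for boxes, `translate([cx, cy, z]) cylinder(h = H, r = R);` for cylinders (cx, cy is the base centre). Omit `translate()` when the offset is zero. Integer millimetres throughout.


translate([181, 339, 390]) cube([332, 341, 39]);
translate([194, 352, 0]) cylinder(h = 390, r = 13);
translate([500, 352, 0]) cylinder(h = 390, r = 13);
translate([194, 667, 0]) cylinder(h = 390, r = 13);
translate([500, 667, 0]) cylinder(h = 390, r = 13);


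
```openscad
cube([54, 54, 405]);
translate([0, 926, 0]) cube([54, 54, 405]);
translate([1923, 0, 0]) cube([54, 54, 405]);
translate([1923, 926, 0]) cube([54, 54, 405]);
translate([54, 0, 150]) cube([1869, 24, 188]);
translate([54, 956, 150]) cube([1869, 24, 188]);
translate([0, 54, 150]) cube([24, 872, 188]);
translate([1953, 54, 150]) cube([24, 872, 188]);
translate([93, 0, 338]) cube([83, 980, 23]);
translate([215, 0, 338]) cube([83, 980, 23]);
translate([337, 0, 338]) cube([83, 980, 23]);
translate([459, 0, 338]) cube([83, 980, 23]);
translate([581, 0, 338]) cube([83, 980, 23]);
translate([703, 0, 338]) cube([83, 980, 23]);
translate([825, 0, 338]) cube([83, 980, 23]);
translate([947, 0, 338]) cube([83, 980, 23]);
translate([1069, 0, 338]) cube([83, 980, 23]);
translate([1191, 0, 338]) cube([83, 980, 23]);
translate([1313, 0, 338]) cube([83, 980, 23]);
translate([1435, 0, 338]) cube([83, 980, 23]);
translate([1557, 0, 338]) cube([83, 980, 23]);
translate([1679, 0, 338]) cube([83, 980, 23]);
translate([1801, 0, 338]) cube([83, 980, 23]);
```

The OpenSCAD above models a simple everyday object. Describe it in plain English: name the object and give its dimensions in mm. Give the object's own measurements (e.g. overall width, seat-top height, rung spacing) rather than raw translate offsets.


A bed frame 1977 mm long (x) by 980 mm wide (y). Four 54×54 mm corner posts, 405 mm tall, at the corners of the footprint. Four rails of 24 mm thickness and 188 mm height run between adjacent posts with their undersides at z = 150 mm, their outer faces flush with the outside of the frame (the two x-running rails run between the posts' inner faces; the two y-running rails run between the posts' inner faces). 15 slats, each 83 mm wide (x) and 23 mm thick, lie across the top of the two x-running rails, running the full 980 mm width of the frame in y; along x they sit between the end posts with a 39 mm gap after the −x posts and between neighbouring slats and before the +x posts.


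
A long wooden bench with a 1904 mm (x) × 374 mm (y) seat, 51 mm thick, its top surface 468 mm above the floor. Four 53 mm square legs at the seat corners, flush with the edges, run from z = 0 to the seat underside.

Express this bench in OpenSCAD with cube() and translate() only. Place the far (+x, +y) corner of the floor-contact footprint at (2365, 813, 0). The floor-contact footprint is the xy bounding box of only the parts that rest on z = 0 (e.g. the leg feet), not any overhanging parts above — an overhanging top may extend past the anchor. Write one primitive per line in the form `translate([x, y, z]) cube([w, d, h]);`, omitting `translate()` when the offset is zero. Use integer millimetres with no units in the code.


// leg_h = 468 − 51 = 417
translate([461, 439, 417]) cube([1904, 374, 51]);
translate([461, 439, 0]) cube([53, 53, 417]);
translate([461, 760, 0]) cube([53, 53, 417]);
translate([2312, 439, 0]) cube([53, 53, 417]);
translate([2312, 760, 0]) cube([53, 53, 417]);


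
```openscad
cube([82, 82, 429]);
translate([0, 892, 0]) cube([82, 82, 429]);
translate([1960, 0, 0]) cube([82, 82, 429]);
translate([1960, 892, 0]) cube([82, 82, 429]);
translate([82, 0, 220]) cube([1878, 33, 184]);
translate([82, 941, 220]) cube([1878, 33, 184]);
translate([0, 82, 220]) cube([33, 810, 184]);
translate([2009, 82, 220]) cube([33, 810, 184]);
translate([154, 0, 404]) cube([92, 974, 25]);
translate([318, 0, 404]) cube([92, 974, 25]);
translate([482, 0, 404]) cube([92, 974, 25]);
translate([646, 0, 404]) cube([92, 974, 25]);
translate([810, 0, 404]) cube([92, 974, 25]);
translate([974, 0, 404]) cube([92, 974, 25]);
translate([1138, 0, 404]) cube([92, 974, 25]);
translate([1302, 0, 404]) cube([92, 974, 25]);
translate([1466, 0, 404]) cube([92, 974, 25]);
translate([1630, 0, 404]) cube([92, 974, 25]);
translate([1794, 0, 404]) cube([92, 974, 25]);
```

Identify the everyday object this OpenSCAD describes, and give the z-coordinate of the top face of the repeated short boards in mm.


A bed frame. The slat-top height is 429 mm.

Four posts, four rails, and a row of slats — a bed frame. Slats sit on the rails at z = 220 + 184 = 404; with slat thickness 25, the top is 429 mm.


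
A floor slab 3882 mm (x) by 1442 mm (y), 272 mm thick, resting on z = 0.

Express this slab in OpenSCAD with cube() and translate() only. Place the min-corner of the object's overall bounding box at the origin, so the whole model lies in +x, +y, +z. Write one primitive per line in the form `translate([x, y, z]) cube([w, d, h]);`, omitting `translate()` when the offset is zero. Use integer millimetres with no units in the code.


cube([3882, 1442, 272]);


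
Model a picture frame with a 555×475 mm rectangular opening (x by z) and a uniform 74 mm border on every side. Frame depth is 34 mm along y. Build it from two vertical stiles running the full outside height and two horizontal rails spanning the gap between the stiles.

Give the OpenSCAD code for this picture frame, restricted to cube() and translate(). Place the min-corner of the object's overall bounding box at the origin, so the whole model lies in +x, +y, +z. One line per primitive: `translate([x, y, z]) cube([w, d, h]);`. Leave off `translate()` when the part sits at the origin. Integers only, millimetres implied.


cube([74, 34, 623]);
translate([629, 0, 0]) cube([74, 34, 623]);
translate([74, 0, 0]) cube([555, 34, 74]);
translate([74, 0, 549]) cube([555, 34, 74]);


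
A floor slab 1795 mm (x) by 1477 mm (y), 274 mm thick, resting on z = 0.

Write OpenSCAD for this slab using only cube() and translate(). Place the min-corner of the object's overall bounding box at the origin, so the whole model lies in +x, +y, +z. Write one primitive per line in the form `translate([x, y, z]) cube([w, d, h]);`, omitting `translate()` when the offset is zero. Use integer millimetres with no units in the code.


cube([1795, 1477, 274]);


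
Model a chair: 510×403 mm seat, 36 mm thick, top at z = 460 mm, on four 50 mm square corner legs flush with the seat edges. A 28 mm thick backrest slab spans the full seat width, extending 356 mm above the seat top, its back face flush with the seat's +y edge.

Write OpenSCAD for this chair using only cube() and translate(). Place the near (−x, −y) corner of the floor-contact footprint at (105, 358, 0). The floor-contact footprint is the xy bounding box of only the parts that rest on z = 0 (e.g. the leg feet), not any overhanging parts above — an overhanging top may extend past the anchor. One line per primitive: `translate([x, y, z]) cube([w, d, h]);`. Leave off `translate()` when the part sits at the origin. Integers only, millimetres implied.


translate([105, 358, 424]) cube([510, 403, 36]);
translate([105, 358, 0]) cube([50, 50, 424]);
translate([565, 358, 0]) cube([50, 50, 424]);
translate([105, 711, 0]) cube([50, 50, 424]);
translate([565, 711, 0]) cube([50, 50, 424]);
translate([105, 733, 460]) cube([510, 28, 356]);


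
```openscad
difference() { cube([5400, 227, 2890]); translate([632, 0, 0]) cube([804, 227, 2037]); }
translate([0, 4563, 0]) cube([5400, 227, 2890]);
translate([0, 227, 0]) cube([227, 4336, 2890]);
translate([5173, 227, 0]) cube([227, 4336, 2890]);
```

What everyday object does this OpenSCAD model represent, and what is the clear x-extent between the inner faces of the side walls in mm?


A single room. The interior width is 4946 mm.

Four walls enclosing a rectangle with a door in the front wall — a room. Outside width 5400 minus two 227 mm walls gives 4946 mm.


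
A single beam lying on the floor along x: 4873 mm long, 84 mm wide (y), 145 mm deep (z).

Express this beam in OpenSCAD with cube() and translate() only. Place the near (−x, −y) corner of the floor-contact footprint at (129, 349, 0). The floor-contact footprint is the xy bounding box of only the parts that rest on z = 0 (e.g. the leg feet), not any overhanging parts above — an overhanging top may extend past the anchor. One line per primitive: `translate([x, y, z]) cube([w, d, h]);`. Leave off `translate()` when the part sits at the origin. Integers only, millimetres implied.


translate([129, 349, 0]) cube([4873, 84, 145]);


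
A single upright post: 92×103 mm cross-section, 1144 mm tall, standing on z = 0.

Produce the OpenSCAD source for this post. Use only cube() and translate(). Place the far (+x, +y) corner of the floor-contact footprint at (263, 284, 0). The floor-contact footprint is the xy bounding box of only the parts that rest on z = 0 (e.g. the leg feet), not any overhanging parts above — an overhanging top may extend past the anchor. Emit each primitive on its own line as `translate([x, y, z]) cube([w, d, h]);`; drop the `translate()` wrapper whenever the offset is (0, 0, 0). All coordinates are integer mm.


translate([171, 181, 0]) cube([92, 103, 1144]);


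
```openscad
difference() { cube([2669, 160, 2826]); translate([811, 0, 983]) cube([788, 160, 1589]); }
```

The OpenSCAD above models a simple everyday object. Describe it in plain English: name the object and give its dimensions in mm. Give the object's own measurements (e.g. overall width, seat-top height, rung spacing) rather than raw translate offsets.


A wall 2669 mm long (x), 160 mm thick (y), 2826 mm tall, with a rectangular window opening cut through it. The opening is 788 mm wide and 1589 mm tall; its sill is at z = 983 mm and its near (−x) edge is 811 mm from the wall's −x end. The opening passes through the full wall thickness.


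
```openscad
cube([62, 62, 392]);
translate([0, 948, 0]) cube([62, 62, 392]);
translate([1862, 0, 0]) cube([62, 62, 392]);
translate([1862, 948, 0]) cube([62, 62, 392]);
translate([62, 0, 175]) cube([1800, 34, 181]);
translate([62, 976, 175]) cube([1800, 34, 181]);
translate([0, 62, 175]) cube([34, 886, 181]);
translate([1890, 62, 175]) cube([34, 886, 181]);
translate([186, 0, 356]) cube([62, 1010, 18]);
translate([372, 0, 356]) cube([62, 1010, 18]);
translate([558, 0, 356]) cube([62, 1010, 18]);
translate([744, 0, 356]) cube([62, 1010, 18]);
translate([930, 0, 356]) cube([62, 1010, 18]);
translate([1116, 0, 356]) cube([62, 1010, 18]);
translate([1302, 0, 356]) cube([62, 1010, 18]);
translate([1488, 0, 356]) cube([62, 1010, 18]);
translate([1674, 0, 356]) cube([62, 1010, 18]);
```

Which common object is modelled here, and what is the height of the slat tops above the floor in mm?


A bed frame. The slat-top height is 374 mm.

Four posts, four rails, and a row of slats — a bed frame. Slats sit on the rails at z = 175 + 181 = 356; with slat thickness 18, the top is 374 mm.


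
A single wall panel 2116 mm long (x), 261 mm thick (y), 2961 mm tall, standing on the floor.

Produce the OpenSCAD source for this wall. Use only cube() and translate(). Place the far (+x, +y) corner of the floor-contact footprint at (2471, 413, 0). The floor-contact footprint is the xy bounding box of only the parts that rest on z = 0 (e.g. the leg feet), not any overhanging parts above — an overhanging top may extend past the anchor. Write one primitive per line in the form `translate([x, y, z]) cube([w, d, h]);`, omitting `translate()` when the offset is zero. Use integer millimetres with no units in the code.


translate([355, 152, 0]) cube([2116, 261, 2961]);


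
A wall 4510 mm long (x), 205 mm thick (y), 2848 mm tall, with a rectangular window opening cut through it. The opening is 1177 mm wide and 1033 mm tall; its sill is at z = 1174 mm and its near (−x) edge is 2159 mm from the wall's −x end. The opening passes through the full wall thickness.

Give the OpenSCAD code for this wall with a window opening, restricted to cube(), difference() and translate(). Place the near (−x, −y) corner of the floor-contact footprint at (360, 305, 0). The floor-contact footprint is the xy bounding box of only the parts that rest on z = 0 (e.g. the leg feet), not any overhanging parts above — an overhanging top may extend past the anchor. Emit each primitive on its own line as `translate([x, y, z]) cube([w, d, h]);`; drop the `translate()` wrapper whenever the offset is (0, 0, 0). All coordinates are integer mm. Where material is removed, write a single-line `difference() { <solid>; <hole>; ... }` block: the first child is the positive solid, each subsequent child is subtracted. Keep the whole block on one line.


difference() { translate([360, 305, 0]) cube([4510, 205, 2848]); translate([2519, 305, 1174]) cube([1177, 205, 1033]); }


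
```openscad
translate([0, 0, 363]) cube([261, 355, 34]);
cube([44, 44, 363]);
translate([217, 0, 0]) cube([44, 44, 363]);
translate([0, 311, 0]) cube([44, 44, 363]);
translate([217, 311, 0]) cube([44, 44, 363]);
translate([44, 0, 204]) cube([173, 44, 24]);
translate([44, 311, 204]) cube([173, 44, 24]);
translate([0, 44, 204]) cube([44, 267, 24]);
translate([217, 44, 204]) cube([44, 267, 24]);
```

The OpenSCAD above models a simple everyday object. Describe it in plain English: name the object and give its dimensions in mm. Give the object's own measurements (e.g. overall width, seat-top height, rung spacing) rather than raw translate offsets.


A four-legged stool. The seat is a 261×355×34 mm slab whose top surface is at z = 397 mm; four square legs, each 44×44 mm in cross-section, run from the floor (z = 0) to the underside of the seat, each flush with a corner of the seat. Four stretchers, 44 mm wide and 24 mm tall, connect adjacent legs with their undersides at z = 204 mm, each running between the inner faces of the legs it joins and aligned with the legs' outer faces on the other axis.


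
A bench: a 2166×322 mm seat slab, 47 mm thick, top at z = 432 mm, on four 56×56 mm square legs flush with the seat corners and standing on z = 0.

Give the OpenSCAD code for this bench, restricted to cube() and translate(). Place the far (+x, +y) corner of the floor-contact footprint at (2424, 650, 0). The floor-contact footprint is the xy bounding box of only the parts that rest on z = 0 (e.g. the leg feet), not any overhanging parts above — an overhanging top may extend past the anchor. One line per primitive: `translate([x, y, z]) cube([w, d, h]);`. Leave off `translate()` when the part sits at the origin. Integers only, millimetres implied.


translate([258, 328, 385]) cube([2166, 322, 47]);
translate([258, 328, 0]) cube([56, 56, 385]);
translate([258, 594, 0]) cube([56, 56, 385]);
translate([2368, 328, 0]) cube([56, 56, 385]);
translate([2368, 594, 0]) cube([56, 56, 385]);


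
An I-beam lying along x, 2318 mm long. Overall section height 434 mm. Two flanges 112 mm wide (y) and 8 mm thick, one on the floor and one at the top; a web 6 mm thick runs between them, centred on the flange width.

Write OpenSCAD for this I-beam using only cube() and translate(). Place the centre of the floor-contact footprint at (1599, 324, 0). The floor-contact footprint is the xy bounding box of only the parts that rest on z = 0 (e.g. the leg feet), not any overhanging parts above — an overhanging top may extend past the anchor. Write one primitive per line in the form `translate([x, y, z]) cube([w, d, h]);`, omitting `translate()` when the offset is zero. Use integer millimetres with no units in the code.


translate([440, 268, 0]) cube([2318, 112, 8]);
translate([440, 321, 8]) cube([2318, 6, 418]);
translate([440, 268, 426]) cube([2318, 112, 8]);


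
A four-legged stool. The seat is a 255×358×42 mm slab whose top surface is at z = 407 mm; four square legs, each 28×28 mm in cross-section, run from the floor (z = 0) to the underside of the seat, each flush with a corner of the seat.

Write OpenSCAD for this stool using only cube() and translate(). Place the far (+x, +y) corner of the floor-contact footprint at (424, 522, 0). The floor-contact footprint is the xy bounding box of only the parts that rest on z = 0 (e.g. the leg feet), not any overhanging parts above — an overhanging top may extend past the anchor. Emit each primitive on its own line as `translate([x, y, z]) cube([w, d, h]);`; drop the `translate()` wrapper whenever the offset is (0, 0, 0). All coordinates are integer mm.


translate([169, 164, 365]) cube([255, 358, 42]);
translate([169, 164, 0]) cube([28, 28, 365]);
translate([396, 164, 0]) cube([28, 28, 365]);
translate([169, 494, 0]) cube([28, 28, 365]);
translate([396, 494, 0]) cube([28, 28, 365]);


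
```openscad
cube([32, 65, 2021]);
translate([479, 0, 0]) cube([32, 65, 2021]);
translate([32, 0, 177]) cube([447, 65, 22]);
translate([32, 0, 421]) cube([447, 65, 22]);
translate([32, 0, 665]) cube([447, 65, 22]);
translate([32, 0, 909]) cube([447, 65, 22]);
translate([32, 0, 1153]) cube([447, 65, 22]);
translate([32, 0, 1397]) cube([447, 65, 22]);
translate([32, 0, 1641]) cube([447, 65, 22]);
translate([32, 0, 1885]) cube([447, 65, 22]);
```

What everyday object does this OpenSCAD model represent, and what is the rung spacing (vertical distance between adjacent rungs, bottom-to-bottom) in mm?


A ladder. The rung spacing is 244 mm.

Two tall 32×65 posts with 8 short bars between them — a ladder. Adjacent rungs sit at z = 177 and z = 421, so the spacing is 421 − 177 = 244 mm.


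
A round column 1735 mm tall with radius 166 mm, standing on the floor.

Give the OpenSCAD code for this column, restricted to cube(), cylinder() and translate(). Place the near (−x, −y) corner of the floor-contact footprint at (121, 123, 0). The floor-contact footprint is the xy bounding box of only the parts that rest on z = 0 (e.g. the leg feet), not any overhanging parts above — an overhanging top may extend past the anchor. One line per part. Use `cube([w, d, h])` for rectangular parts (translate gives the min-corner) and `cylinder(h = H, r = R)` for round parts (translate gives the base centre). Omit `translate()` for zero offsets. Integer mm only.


translate([287, 289, 0]) cylinder(h = 1735, r = 166);


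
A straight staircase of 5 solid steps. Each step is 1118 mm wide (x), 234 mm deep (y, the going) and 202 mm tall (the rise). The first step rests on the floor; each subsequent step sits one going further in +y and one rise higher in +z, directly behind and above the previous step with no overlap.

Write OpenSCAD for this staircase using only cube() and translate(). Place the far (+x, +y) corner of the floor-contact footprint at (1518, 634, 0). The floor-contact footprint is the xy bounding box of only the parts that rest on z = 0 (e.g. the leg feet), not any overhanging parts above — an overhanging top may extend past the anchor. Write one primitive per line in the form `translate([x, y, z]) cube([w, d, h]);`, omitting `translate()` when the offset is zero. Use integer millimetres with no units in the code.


translate([400, 400, 0]) cube([1118, 234, 202]);
translate([400, 634, 202]) cube([1118, 234, 202]);
translate([400, 868, 404]) cube([1118, 234, 202]);
translate([400, 1102, 606]) cube([1118, 234, 202]);
translate([400, 1336, 808]) cube([1118, 234, 202]);


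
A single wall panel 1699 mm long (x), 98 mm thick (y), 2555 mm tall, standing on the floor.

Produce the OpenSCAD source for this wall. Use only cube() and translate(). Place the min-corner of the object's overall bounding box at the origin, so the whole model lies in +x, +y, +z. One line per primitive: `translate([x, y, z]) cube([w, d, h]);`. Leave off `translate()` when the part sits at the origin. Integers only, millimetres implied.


cube([1699, 98, 2555]);


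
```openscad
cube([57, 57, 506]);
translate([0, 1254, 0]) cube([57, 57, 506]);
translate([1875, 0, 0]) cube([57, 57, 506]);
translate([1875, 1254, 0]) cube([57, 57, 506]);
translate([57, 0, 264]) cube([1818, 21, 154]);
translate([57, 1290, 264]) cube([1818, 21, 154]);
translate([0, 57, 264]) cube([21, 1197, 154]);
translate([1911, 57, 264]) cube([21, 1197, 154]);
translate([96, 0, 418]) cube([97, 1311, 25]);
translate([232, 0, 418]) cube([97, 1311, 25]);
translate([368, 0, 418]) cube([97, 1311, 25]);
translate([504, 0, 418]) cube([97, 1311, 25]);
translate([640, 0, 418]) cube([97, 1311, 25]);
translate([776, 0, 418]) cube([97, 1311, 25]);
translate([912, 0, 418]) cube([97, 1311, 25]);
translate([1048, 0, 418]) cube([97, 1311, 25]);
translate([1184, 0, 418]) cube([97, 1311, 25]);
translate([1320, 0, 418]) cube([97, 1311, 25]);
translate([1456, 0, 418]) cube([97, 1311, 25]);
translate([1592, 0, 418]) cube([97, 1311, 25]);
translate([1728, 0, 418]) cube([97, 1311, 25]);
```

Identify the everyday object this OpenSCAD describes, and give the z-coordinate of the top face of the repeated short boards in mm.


A bed frame. The slat-top height is 443 mm.

Four posts, four rails, and a row of slats — a bed frame. Slats sit on the rails at z = 264 + 154 = 418; with slat thickness 25, the top is 443 mm.


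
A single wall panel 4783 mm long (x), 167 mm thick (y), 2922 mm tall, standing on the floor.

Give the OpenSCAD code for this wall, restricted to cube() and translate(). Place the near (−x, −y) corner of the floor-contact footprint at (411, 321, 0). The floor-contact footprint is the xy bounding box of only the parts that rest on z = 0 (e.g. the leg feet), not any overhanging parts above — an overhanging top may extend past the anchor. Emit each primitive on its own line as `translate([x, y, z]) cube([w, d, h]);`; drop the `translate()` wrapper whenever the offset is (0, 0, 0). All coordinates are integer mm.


translate([411, 321, 0]) cube([4783, 167, 2922]);


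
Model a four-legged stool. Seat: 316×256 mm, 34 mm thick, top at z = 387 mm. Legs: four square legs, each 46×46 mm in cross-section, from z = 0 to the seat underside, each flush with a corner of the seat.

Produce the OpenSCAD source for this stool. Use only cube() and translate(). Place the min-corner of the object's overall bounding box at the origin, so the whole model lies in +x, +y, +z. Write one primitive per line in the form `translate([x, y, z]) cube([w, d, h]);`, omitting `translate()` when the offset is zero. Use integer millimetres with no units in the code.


translate([0, 0, 353]) cube([316, 256, 34]);
cube([46, 46, 353]);
translate([270, 0, 0]) cube([46, 46, 353]);
translate([0, 210, 0]) cube([46, 46, 353]);
translate([270, 210, 0]) cube([46, 46, 353]);


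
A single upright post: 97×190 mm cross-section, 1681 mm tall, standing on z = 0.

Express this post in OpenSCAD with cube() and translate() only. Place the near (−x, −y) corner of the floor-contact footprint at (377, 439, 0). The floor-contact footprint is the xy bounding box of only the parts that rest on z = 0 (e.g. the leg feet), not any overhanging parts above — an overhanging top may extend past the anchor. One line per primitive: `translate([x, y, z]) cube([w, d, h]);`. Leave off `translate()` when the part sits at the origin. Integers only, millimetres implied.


translate([377, 439, 0]) cube([97, 190, 1681]);
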